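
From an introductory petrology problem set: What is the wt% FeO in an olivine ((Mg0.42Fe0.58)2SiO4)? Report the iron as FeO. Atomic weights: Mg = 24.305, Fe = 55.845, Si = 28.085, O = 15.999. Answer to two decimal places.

M((Mg0.42Fe0.58)2SiO4) = 177.277 g/mol; M(FeO) = 71.844 g/mol.
Moles FeO per formula unit = 1.16 Fe ÷ 1 = 1.1600.
FeO fraction = (1.1600 × 71.844) / 177.277 = 83.339/177.277 = 0.4701.

47.01 wt%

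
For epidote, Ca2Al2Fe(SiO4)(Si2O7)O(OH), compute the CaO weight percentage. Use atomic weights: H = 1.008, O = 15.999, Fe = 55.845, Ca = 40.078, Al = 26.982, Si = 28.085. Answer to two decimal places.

23.21 wt%

Formula mass = 483.215 g/mol.
2 Ca → 2.0000 mol CaO per formula unit; M(CaO) = 56.077, so CaO mass = 112.154 g.
112.154/483.215 × 100 = 23.21 wt%.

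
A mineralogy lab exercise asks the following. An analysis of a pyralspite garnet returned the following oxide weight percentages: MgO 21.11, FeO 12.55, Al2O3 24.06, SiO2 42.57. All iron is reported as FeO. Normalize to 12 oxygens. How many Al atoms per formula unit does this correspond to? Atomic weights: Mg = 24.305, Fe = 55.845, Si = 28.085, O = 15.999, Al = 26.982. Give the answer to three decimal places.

2.006 Al apfu

21.11 wt% MgO ÷ 40.304 g/mol = 0.52377 mol, giving 0.52377 Mg and 0.52377 O.
12.55 wt% FeO ÷ 71.844 g/mol = 0.17468 mol, giving 0.17468 Fe and 0.17468 O.
24.06 wt% Al2O3 ÷ 101.961 g/mol = 0.23597 mol, giving 0.47194 Al and 0.70791 O.
42.57 wt% SiO2 ÷ 60.083 g/mol = 0.70852 mol, giving 0.70852 Si and 1.41704 O.
Oxygen sums to 2.82340; scaling by 12/2.82340 = 4.25019 puts the formula on 12 O.
Al: 0.47194 × 4.25019 = 2.006 atoms per formula unit.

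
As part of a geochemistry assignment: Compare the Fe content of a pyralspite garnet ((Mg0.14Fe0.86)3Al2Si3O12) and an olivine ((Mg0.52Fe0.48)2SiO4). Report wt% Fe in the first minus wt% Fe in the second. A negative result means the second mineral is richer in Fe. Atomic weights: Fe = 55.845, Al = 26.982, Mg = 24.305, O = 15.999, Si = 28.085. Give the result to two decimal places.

Fe in (Mg0.14Fe0.86)3Al2Si3O12: molar mass 484.495 g/mol; 2.58×55.845 = 144.080 g → 29.74 wt%.
Fe in (Mg0.52Fe0.48)2SiO4: molar mass 170.969 g/mol; 0.96×55.845 = 53.611 g → 31.36 wt%.
Difference = 29.74 − 31.36 = -1.62 percentage points.

-1.62 percentage points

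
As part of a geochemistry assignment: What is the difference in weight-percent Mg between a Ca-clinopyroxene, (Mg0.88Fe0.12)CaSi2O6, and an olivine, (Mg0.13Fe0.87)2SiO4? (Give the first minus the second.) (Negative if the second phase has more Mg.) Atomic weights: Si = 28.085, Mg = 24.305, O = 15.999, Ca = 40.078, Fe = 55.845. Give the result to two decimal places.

First mineral: 21.388 g Mg in 220.332 g formula = 9.71 wt% Mg.
Second mineral: 6.319 g Mg in 195.571 g formula = 3.23 wt% Mg.
9.71% − 3.23% gives a difference of 6.48 percentage points.

6.48 percentage points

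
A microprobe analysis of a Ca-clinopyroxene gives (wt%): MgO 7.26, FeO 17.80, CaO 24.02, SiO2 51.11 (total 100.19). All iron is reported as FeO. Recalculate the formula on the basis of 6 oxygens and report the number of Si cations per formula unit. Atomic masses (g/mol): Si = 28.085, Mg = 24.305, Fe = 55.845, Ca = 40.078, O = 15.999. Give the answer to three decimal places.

MgO (M=40.304): mol = 0.18013; Mg = 0.18013, O = 0.18013.
FeO (M=71.844): mol = 0.24776; Fe = 0.24776, O = 0.24776.
CaO (M=56.077): mol = 0.42834; Ca = 0.42834, O = 0.42834.
SiO2 (M=60.083): mol = 0.85066; Si = 0.85066, O = 1.70132.
ΣO = 2.55755; factor = 6/ΣO = 2.34600.
Si apfu = 0.85066 × 2.34600 = 1.996.

1.996 Si apfu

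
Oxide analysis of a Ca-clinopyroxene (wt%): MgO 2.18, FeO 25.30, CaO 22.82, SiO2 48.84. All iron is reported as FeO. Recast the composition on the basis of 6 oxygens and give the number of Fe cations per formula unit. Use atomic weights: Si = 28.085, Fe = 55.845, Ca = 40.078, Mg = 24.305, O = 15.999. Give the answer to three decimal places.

MgO: 2.18/40.304 = 0.05409 mol → 0.05409 mol Mg, 0.05409 mol O.
FeO: 25.30/71.844 = 0.35215 mol → 0.35215 mol Fe, 0.35215 mol O.
CaO: 22.82/56.077 = 0.40694 mol → 0.40694 mol Ca, 0.40694 mol O.
SiO2: 48.84/60.083 = 0.81288 mol → 0.81288 mol Si, 1.62576 mol O.
Total oxygen = 2.43894 mol. Normalization factor = 6/2.43894 = 2.46009.
Fe per 6 O = 0.35215 × 2.46009 = 0.866.

0.866 Fe apfu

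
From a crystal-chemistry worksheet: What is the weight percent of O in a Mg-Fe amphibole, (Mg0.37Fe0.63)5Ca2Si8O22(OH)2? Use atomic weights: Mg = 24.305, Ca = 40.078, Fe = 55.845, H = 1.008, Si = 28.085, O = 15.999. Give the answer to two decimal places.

Molar mass of (Mg0.37Fe0.63)5Ca2Si8O22(OH)2: 1.85*24.305 + 3.15*55.845 + 2*40.078 + 8*28.085 + 24*15.999 + 2*1.008 = 911.704 g/mol.
Mass of O per formula unit: 24 × 15.999 = 383.976 g.
Weight fraction O = 383.976 / 911.704 = 0.4212.

42.12 weight percent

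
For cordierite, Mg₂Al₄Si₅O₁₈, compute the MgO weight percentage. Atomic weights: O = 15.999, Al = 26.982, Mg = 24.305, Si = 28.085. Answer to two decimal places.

M(Mg₂Al₄Si₅O₁₈) = 584.945 g/mol; M(MgO) = 40.304 g/mol.
Moles MgO per formula unit = 2 Mg ÷ 1 = 2.0000.
MgO fraction = (2.0000 × 40.304) / 584.945 = 80.608/584.945 = 0.1378.

13.78 wt%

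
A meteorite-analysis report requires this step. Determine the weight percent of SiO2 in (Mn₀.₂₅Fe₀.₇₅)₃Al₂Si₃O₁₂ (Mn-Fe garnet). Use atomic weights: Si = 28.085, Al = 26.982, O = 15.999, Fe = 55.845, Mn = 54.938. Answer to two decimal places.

M((Mn₀.₂₅Fe₀.₇₅)₃Al₂Si₃O₁₂) = 497.062 g/mol; M(SiO2) = 60.083 g/mol.
Moles SiO2 per formula unit = 3 Si ÷ 1 = 3.0000.
SiO2 fraction = (3.0000 × 60.083) / 497.062 = 180.249/497.062 = 0.3626.

36.26 wt%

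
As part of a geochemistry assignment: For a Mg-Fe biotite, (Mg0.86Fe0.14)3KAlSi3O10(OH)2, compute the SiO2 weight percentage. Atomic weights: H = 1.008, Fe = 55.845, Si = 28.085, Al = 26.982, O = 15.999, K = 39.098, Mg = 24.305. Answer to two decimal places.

Formula mass = 430.501 g/mol.
3 Si → 3.0000 mol SiO2 per formula unit; M(SiO2) = 60.083, so SiO2 mass = 180.249 g.
180.249/430.501 × 100 = 41.87 wt%.

41.87 wt%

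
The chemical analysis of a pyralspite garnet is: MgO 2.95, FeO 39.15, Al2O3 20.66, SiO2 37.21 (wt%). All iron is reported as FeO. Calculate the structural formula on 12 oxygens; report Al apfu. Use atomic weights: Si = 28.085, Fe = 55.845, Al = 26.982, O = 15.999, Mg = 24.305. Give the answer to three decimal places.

2.95 wt% MgO ÷ 40.304 g/mol = 0.07319 mol, giving 0.07319 Mg and 0.07319 O.
39.15 wt% FeO ÷ 71.844 g/mol = 0.54493 mol, giving 0.54493 Fe and 0.54493 O.
20.66 wt% Al2O3 ÷ 101.961 g/mol = 0.20263 mol, giving 0.40526 Al and 0.60789 O.
37.21 wt% SiO2 ÷ 60.083 g/mol = 0.61931 mol, giving 0.61931 Si and 1.23862 O.
Oxygen sums to 2.46463; scaling by 12/2.46463 = 4.86888 puts the formula on 12 O.
Al: 0.40526 × 4.86888 = 1.973 atoms per formula unit.

1.973 Al apfu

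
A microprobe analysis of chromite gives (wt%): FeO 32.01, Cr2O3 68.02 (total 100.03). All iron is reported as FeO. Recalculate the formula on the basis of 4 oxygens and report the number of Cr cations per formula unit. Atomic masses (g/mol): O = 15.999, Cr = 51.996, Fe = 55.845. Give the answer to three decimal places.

32.01 wt% FeO ÷ 71.844 g/mol = 0.44555 mol, giving 0.44555 Fe and 0.44555 O.
68.02 wt% Cr2O3 ÷ 151.989 g/mol = 0.44753 mol, giving 0.89506 Cr and 1.34259 O.
Oxygen sums to 1.78814; scaling by 4/1.78814 = 2.23696 puts the formula on 4 O.
Cr: 0.89506 × 2.23696 = 2.002 atoms per formula unit.

2.002 Cr apfu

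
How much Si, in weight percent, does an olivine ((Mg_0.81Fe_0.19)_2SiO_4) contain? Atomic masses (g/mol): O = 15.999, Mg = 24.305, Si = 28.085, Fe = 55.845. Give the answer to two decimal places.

M((Mg_0.81Fe_0.19)_2SiO_4) = 152.676 g/mol.
Si contributes 1 × 28.085 = 28.085 g per mole.
28.085/152.676 = 0.1840 → 18.40%.

18.40 weight percent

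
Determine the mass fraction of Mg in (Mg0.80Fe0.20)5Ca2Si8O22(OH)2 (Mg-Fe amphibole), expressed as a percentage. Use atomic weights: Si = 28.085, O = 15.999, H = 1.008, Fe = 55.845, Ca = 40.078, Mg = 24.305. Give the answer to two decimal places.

11.52 mass %

M((Mg0.80Fe0.20)5Ca2Si8O22(OH)2) = 843.893 g/mol.
Mg contributes 4 × 24.305 = 97.220 g per mole.
97.220/843.893 = 0.1152 → 11.52%.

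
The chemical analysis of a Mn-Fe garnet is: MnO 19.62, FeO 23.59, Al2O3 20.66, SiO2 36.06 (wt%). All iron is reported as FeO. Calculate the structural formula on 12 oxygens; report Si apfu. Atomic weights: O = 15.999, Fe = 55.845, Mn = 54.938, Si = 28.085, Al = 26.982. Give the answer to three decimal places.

19.62 wt% MnO ÷ 70.937 g/mol = 0.27658 mol, giving 0.27658 Mn and 0.27658 O.
23.59 wt% FeO ÷ 71.844 g/mol = 0.32835 mol, giving 0.32835 Fe and 0.32835 O.
20.66 wt% Al2O3 ÷ 101.961 g/mol = 0.20263 mol, giving 0.40526 Al and 0.60789 O.
36.06 wt% SiO2 ÷ 60.083 g/mol = 0.60017 mol, giving 0.60017 Si and 1.20034 O.
Oxygen sums to 2.41316; scaling by 12/2.41316 = 4.97273 puts the formula on 12 O.
Si: 0.60017 × 4.97273 = 2.984 atoms per formula unit.

2.984 Si apfu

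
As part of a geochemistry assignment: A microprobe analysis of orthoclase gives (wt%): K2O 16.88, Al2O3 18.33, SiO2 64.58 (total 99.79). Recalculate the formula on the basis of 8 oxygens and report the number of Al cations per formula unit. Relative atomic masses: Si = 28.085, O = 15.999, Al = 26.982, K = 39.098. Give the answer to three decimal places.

1.003 Al apfu

K2O (M=94.195): mol = 0.17920; K = 0.35840, O = 0.17920.
Al2O3 (M=101.961): mol = 0.17977; Al = 0.35954, O = 0.53931.
SiO2 (M=60.083): mol = 1.07485; Si = 1.07485, O = 2.14970.
ΣO = 2.86821; factor = 8/ΣO = 2.78920.
Al apfu = 0.35954 × 2.78920 = 1.003.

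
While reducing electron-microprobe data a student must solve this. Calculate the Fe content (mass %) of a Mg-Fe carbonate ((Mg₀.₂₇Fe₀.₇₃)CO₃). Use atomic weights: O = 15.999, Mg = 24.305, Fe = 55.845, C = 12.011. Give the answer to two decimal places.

Formula mass = 0.27·24.305 + 0.73·55.845 + 1·12.011 + 3·15.999 = 107.337 g/mol, of which 40.767 g is Fe.
So Fe makes up 40.767/107.337 = 0.3798 of the mass, i.e. 37.98%.

37.98 mass %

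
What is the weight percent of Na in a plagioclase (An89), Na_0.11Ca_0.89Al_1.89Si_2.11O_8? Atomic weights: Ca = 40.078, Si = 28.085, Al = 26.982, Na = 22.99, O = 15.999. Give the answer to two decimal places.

0.91 wt%

Formula mass = 0.11·22.99 + 0.89·40.078 + 1.89·26.982 + 2.11·28.085 + 8·15.999 = 276.446 g/mol, of which 2.529 g is Na.
So Na makes up 2.529/276.446 = 0.0091 of the mass, i.e. 0.91%.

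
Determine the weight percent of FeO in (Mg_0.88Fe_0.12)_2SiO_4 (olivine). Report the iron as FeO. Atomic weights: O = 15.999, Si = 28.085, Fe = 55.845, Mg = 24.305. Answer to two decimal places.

11.63 wt%

M((Mg_0.88Fe_0.12)_2SiO_4) = 148.261 g/mol; M(FeO) = 71.844 g/mol.
Moles FeO per formula unit = 0.24 Fe ÷ 1 = 0.2400.
FeO fraction = (0.2400 × 71.844) / 148.261 = 17.243/148.261 = 0.1163.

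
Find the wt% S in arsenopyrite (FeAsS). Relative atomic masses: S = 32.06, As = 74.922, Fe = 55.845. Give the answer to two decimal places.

Formula mass = 1×55.845 + 1×74.922 + 1×32.06 = 162.827 g/mol, of which 32.060 g is S.
So S makes up 32.060/162.827 = 0.1969 of the mass, i.e. 19.69%.

19.69 mass %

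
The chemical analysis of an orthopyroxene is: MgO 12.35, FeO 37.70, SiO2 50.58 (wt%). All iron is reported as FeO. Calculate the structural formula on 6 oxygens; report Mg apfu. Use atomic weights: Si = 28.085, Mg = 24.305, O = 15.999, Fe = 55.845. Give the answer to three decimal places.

MgO (M=40.304): mol = 0.30642; Mg = 0.30642, O = 0.30642.
FeO (M=71.844): mol = 0.52475; Fe = 0.52475, O = 0.52475.
SiO2 (M=60.083): mol = 0.84184; Si = 0.84184, O = 1.68368.
ΣO = 2.51485; factor = 6/ΣO = 2.38583.
Mg apfu = 0.30642 × 2.38583 = 0.731.

0.731 Mg apfu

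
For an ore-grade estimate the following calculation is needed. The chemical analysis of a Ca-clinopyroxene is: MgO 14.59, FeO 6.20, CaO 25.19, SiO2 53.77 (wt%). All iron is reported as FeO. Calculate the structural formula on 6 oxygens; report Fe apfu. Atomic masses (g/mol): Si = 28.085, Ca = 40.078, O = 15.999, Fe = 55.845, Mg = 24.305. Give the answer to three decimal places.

0.193 Fe apfu

14.59 wt% MgO ÷ 40.304 g/mol = 0.36200 mol, giving 0.36200 Mg and 0.36200 O.
6.20 wt% FeO ÷ 71.844 g/mol = 0.08630 mol, giving 0.08630 Fe and 0.08630 O.
25.19 wt% CaO ÷ 56.077 g/mol = 0.44920 mol, giving 0.44920 Ca and 0.44920 O.
53.77 wt% SiO2 ÷ 60.083 g/mol = 0.89493 mol, giving 0.89493 Si and 1.78986 O.
Oxygen sums to 2.68736; scaling by 6/2.68736 = 2.23267 puts the formula on 6 O.
Fe: 0.08630 × 2.23267 = 0.193 atoms per formula unit.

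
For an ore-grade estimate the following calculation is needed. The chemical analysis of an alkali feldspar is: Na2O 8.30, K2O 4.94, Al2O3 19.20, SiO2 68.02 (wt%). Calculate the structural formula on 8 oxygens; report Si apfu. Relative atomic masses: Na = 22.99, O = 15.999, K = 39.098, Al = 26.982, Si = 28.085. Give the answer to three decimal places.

8.30 wt% Na2O ÷ 61.979 g/mol = 0.13392 mol, giving 0.26784 Na and 0.13392 O.
4.94 wt% K2O ÷ 94.195 g/mol = 0.05244 mol, giving 0.10488 K and 0.05244 O.
19.20 wt% Al2O3 ÷ 101.961 g/mol = 0.18831 mol, giving 0.37662 Al and 0.56493 O.
68.02 wt% SiO2 ÷ 60.083 g/mol = 1.13210 mol, giving 1.13210 Si and 2.26420 O.
Oxygen sums to 3.01549; scaling by 8/3.01549 = 2.65297 puts the formula on 8 O.
Si: 1.13210 × 2.65297 = 3.003 atoms per formula unit.

3.003 Si apfu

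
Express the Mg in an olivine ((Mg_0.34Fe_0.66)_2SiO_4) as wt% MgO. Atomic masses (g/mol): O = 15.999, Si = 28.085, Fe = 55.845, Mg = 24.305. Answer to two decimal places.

Formula mass = 182.324 g/mol.
0.68 Mg → 0.6800 mol MgO per formula unit; M(MgO) = 40.304, so MgO mass = 27.407 g.
27.407/182.324 × 100 = 15.03 wt%.

15.03 wt%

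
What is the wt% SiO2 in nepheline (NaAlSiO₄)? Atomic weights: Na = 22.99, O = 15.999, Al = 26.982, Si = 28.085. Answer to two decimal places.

42.30 wt%

Formula mass = 142.053 g/mol.
1 Si → 1.0000 mol SiO2 per formula unit; M(SiO2) = 60.083, so SiO2 mass = 60.083 g.
60.083/142.053 × 100 = 42.30 wt%.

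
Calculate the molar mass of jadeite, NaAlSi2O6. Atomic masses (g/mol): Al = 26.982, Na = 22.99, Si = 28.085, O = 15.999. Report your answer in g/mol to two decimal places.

202.14 g/mol

The formula mass is the sum 1*22.99 + 1*26.982 + 2*28.085 + 6*15.999.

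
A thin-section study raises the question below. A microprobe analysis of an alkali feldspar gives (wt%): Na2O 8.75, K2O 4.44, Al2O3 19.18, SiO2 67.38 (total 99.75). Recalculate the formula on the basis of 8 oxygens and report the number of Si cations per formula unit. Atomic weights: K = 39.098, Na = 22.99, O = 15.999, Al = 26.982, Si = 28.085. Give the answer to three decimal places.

Na2O: 8.75/61.979 = 0.14118 mol → 0.28236 mol Na, 0.14118 mol O.
K2O: 4.44/94.195 = 0.04714 mol → 0.09428 mol K, 0.04714 mol O.
Al2O3: 19.18/101.961 = 0.18811 mol → 0.37622 mol Al, 0.56433 mol O.
SiO2: 67.38/60.083 = 1.12145 mol → 1.12145 mol Si, 2.24290 mol O.
Total oxygen = 2.99555 mol. Normalization factor = 8/2.99555 = 2.67063.
Si per 8 O = 1.12145 × 2.67063 = 2.995.

2.995 Si apfu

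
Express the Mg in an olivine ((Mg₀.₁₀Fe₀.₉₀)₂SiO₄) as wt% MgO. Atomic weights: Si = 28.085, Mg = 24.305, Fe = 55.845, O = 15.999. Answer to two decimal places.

4.08 wt%

Molar mass of (Mg₀.₁₀Fe₀.₉₀)₂SiO₄ = 0.20×24.305 + 1.80×55.845 + 1×28.085 + 4×15.999 = 197.463 g/mol.
Each formula unit contains 0.20 Mg, equivalent to 0.20/1 = 0.2000 mol MgO.
M(MgO) = 1×24.305 + 1×15.999 = 40.304 g/mol.
Mass of MgO per formula unit = 0.2000 × 40.304 = 8.061 g.
MgO wt% = 8.061 / 197.463 × 100 = 4.08%.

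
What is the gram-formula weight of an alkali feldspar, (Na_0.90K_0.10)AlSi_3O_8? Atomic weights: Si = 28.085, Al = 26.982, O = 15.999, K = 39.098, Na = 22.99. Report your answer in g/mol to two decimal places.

263.83 g/mol

The formula mass is the sum 0.90×22.99 + 0.10×39.098 + 1×26.982 + 3×28.085 + 8×15.999.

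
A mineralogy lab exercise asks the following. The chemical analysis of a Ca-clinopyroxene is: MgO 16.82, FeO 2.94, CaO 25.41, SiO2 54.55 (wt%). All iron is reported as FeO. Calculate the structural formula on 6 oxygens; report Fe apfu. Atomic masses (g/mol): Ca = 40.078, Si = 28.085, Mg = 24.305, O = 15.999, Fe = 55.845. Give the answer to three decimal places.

0.090 Fe apfu

MgO: 16.82/40.304 = 0.41733 mol → 0.41733 mol Mg, 0.41733 mol O.
FeO: 2.94/71.844 = 0.04092 mol → 0.04092 mol Fe, 0.04092 mol O.
CaO: 25.41/56.077 = 0.45313 mol → 0.45313 mol Ca, 0.45313 mol O.
SiO2: 54.55/60.083 = 0.90791 mol → 0.90791 mol Si, 1.81582 mol O.
Total oxygen = 2.72720 mol. Normalization factor = 6/2.72720 = 2.20006.
Fe per 6 O = 0.04092 × 2.20006 = 0.090.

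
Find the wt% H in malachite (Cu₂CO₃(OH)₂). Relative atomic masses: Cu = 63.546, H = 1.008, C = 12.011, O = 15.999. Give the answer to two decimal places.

M(Cu₂CO₃(OH)₂) = 221.114 g/mol.
H contributes 2 × 1.008 = 2.016 g per mole.
2.016/221.114 = 0.0091 → 0.91%.

0.91 mass %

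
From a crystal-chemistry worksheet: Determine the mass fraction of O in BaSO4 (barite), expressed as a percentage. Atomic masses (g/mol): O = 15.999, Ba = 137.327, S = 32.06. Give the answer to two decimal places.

27.42 mass %

Molar mass of BaSO4: 1*137.327 + 1*32.06 + 4*15.999 = 233.383 g/mol.
Mass of O per formula unit: 4 × 15.999 = 63.996 g.
Weight fraction O = 63.996 / 233.383 = 0.2742.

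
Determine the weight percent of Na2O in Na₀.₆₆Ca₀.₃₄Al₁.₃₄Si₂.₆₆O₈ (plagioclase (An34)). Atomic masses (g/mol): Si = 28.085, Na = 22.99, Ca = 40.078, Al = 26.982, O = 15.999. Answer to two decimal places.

7.64 wt%

Formula mass = 267.654 g/mol.
0.66 Na → 0.3300 mol Na2O per formula unit; M(Na2O) = 61.979, so Na2O mass = 20.453 g.
20.453/267.654 × 100 = 7.64 wt%.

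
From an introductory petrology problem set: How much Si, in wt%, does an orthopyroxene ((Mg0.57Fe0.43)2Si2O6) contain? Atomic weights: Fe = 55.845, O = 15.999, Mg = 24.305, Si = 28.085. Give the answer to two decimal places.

24.65 wt%

Molar mass of (Mg0.57Fe0.43)2Si2O6: 1.14×24.305 + 0.86×55.845 + 2×28.085 + 6×15.999 = 227.898 g/mol.
Mass of Si per formula unit: 2 × 28.085 = 56.170 g.
Weight fraction Si = 56.170 / 227.898 = 0.2465.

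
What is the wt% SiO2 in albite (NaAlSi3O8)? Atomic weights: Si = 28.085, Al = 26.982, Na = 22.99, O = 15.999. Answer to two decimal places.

68.74 wt%

Molar mass of NaAlSi3O8 = 1×22.99 + 1×26.982 + 3×28.085 + 8×15.999 = 262.219 g/mol.
Each formula unit contains 3 Si, equivalent to 3/1 = 3.0000 mol SiO2.
M(SiO2) = 1×28.085 + 2×15.999 = 60.083 g/mol.
Mass of SiO2 per formula unit = 3.0000 × 60.083 = 180.249 g.
SiO2 wt% = 180.249 / 262.219 × 100 = 68.74%.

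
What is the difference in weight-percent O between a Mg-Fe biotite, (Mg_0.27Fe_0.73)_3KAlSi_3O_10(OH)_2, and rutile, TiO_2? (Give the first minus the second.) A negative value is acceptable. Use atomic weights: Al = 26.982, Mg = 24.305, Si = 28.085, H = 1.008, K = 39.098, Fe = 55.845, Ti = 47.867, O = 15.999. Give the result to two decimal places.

-0.59 percentage points

O in (Mg_0.27Fe_0.73)_3KAlSi_3O_10(OH)_2: molar mass 486.327 g/mol; 12×15.999 = 191.988 g → 39.48 wt%.
O in TiO_2: molar mass 79.865 g/mol; 2×15.999 = 31.998 g → 40.07 wt%.
Difference = 39.48 − 40.07 = -0.59 percentage points.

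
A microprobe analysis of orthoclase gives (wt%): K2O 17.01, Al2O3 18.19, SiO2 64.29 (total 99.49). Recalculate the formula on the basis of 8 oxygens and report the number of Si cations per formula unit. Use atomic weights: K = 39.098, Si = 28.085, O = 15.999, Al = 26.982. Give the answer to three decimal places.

2.997 Si apfu

K2O: 17.01/94.195 = 0.18058 mol → 0.36116 mol K, 0.18058 mol O.
Al2O3: 18.19/101.961 = 0.17840 mol → 0.35680 mol Al, 0.53520 mol O.
SiO2: 64.29/60.083 = 1.07002 mol → 1.07002 mol Si, 2.14004 mol O.
Total oxygen = 2.85582 mol. Normalization factor = 8/2.85582 = 2.80130.
Si per 8 O = 1.07002 × 2.80130 = 2.997.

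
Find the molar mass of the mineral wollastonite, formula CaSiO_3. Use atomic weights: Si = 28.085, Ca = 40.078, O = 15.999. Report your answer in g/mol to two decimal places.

116.16 g/mol

The formula mass is the sum 1*40.078 + 1*28.085 + 3*15.999.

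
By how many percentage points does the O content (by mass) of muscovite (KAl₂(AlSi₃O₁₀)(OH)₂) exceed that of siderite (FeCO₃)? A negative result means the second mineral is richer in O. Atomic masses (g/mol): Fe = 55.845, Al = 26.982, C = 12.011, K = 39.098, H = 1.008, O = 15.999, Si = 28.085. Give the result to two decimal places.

6.77 percentage points

First mineral: 191.988 g O in 398.303 g formula = 48.20 wt% O.
Second mineral: 47.997 g O in 115.853 g formula = 41.43 wt% O.
48.20% − 41.43% gives a difference of 6.77 percentage points.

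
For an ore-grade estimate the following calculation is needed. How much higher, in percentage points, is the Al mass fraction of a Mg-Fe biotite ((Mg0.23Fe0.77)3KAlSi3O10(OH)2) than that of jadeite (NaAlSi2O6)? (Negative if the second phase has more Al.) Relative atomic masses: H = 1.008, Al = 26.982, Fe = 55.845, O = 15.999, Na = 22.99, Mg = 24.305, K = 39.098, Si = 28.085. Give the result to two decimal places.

First mineral: 26.982 g Al in 490.111 g formula = 5.51 wt% Al.
Second mineral: 26.982 g Al in 202.136 g formula = 13.35 wt% Al.
5.51% − 13.35% gives a difference of -7.84 percentage points.

-7.84 percentage points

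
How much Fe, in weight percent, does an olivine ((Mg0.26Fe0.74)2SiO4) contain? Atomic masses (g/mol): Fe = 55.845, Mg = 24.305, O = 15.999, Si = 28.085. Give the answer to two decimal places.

M((Mg0.26Fe0.74)2SiO4) = 187.370 g/mol.
Fe contributes 1.48 × 55.845 = 82.651 g per mole.
82.651/187.370 = 0.4411 → 44.11%.

44.11 weight percent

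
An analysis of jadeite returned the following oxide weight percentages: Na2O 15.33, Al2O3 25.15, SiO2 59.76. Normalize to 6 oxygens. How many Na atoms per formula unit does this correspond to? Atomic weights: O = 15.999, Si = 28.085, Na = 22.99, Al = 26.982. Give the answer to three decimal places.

0.997 Na apfu

Na2O: 15.33/61.979 = 0.24734 mol → 0.49468 mol Na, 0.24734 mol O.
Al2O3: 25.15/101.961 = 0.24666 mol → 0.49332 mol Al, 0.73998 mol O.
SiO2: 59.76/60.083 = 0.99462 mol → 0.99462 mol Si, 1.98924 mol O.
Total oxygen = 2.97656 mol. Normalization factor = 6/2.97656 = 2.01575.
Na per 6 O = 0.49468 × 2.01575 = 0.997.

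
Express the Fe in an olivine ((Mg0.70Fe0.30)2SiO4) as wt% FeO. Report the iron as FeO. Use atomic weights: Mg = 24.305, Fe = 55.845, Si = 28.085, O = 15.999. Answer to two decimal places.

Formula mass = 159.615 g/mol.
0.60 Fe → 0.6000 mol FeO per formula unit; M(FeO) = 71.844, so FeO mass = 43.106 g.
43.106/159.615 × 100 = 27.01 wt%.

27.01 wt%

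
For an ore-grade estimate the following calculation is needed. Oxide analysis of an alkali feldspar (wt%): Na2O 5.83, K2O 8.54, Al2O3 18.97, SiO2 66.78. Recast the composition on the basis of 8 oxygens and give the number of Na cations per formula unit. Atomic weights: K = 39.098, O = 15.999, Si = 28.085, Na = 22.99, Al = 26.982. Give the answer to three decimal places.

Na2O (M=61.979): mol = 0.09406; Na = 0.18812, O = 0.09406.
K2O (M=94.195): mol = 0.09066; K = 0.18132, O = 0.09066.
Al2O3 (M=101.961): mol = 0.18605; Al = 0.37210, O = 0.55815.
SiO2 (M=60.083): mol = 1.11146; Si = 1.11146, O = 2.22292.
ΣO = 2.96579; factor = 8/ΣO = 2.69743.
Na apfu = 0.18812 × 2.69743 = 0.507.

0.507 Na apfu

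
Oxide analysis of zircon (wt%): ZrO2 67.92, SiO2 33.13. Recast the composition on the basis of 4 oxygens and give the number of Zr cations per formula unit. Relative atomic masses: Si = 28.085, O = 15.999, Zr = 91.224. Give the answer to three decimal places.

1.000 Zr apfu

ZrO2 (M=123.222): mol = 0.55120; Zr = 0.55120, O = 1.10240.
SiO2 (M=60.083): mol = 0.55140; Si = 0.55140, O = 1.10280.
ΣO = 2.20520; factor = 4/ΣO = 1.81389.
Zr apfu = 0.55120 × 1.81389 = 1.000.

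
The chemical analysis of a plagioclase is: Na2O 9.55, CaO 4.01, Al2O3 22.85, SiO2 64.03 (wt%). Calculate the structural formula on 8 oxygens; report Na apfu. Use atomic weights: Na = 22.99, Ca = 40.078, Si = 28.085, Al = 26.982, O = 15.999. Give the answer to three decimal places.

Na2O: 9.55/61.979 = 0.15408 mol → 0.30816 mol Na, 0.15408 mol O.
CaO: 4.01/56.077 = 0.07151 mol → 0.07151 mol Ca, 0.07151 mol O.
Al2O3: 22.85/101.961 = 0.22411 mol → 0.44822 mol Al, 0.67233 mol O.
SiO2: 64.03/60.083 = 1.06569 mol → 1.06569 mol Si, 2.13138 mol O.
Total oxygen = 3.02930 mol. Normalization factor = 8/3.02930 = 2.64087.
Na per 8 O = 0.30816 × 2.64087 = 0.814.

0.814 Na apfu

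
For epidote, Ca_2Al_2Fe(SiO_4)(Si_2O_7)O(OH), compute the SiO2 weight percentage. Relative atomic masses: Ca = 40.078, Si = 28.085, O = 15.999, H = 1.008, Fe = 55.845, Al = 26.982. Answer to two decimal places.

37.30 wt%

M(Ca_2Al_2Fe(SiO_4)(Si_2O_7)O(OH)) = 483.215 g/mol; M(SiO2) = 60.083 g/mol.
Moles SiO2 per formula unit = 3 Si ÷ 1 = 3.0000.
SiO2 fraction = (3.0000 × 60.083) / 483.215 = 180.249/483.215 = 0.3730.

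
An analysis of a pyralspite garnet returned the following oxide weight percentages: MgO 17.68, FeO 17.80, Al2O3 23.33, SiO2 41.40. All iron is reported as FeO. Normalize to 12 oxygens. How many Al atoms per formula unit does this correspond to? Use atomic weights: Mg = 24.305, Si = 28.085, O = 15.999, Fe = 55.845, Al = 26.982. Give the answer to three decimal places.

1.996 Al apfu

MgO: 17.68/40.304 = 0.43867 mol → 0.43867 mol Mg, 0.43867 mol O.
FeO: 17.80/71.844 = 0.24776 mol → 0.24776 mol Fe, 0.24776 mol O.
Al2O3: 23.33/101.961 = 0.22881 mol → 0.45762 mol Al, 0.68643 mol O.
SiO2: 41.40/60.083 = 0.68905 mol → 0.68905 mol Si, 1.37810 mol O.
Total oxygen = 2.75096 mol. Normalization factor = 12/2.75096 = 4.36211.
Al per 12 O = 0.45762 × 4.36211 = 1.996.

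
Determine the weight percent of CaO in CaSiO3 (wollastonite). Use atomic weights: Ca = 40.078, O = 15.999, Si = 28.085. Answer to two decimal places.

Molar mass of CaSiO3 = 1×40.078 + 1×28.085 + 3×15.999 = 116.160 g/mol.
Each formula unit contains 1 Ca, equivalent to 1/1 = 1.0000 mol CaO.
M(CaO) = 1×40.078 + 1×15.999 = 56.077 g/mol.
Mass of CaO per formula unit = 1.0000 × 56.077 = 56.077 g.
CaO wt% = 56.077 / 116.160 × 100 = 48.28%.

48.28 wt%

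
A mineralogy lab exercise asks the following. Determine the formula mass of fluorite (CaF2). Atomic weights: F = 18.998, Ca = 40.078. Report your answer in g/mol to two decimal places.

78.07 g/mol

The formula mass is the sum 1(40.078) + 2(18.998).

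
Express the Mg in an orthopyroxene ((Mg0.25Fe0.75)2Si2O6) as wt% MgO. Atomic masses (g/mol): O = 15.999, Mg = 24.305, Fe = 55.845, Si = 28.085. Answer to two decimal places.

8.12 wt%

M((Mg0.25Fe0.75)2Si2O6) = 248.084 g/mol; M(MgO) = 40.304 g/mol.
Moles MgO per formula unit = 0.50 Mg ÷ 1 = 0.5000.
MgO fraction = (0.5000 × 40.304) / 248.084 = 20.152/248.084 = 0.0812.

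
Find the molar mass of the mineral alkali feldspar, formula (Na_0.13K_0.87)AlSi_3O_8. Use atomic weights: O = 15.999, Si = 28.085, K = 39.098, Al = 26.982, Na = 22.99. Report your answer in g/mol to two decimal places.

276.23 g/mol

M = 0.13×22.99 + 0.87×39.098 + 1×26.982 + 3×28.085 + 8×15.999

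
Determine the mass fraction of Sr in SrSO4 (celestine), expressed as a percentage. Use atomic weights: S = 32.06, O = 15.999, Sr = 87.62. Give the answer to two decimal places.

M(SrSO4) = 183.676 g/mol.
Sr contributes 1 × 87.62 = 87.620 g per mole.
87.620/183.676 = 0.4770 → 47.70%.

47.70 weight percent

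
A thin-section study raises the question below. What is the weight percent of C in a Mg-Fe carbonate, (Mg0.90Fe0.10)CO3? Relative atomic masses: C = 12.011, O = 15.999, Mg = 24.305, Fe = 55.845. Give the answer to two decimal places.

13.73 weight percent

Molar mass of (Mg0.90Fe0.10)CO3: 0.90·24.305 + 0.10·55.845 + 1·12.011 + 3·15.999 = 87.467 g/mol.
Mass of C per formula unit: 1 × 12.011 = 12.011 g.
Weight fraction C = 12.011 / 87.467 = 0.1373.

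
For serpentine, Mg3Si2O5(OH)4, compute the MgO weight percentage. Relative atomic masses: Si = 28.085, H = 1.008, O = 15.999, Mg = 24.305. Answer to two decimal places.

Molar mass of Mg3Si2O5(OH)4 = 3*24.305 + 2*28.085 + 9*15.999 + 4*1.008 = 277.108 g/mol.
Each formula unit contains 3 Mg, equivalent to 3/1 = 3.0000 mol MgO.
M(MgO) = 1×24.305 + 1×15.999 = 40.304 g/mol.
Mass of MgO per formula unit = 3.0000 × 40.304 = 120.912 g.
MgO wt% = 120.912 / 277.108 × 100 = 43.63%.

43.63 wt%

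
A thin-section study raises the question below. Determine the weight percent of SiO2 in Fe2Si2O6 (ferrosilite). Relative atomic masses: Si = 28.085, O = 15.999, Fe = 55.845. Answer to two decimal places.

Formula mass = 263.854 g/mol.
2 Si → 2.0000 mol SiO2 per formula unit; M(SiO2) = 60.083, so SiO2 mass = 120.166 g.
120.166/263.854 × 100 = 45.54 wt%.

45.54 wt%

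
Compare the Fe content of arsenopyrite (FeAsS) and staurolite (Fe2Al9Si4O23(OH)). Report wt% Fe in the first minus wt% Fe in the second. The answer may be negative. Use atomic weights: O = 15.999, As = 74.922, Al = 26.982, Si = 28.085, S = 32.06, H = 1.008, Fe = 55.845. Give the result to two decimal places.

21.19 percentage points

First mineral: 55.845 g Fe in 162.827 g formula = 34.30 wt% Fe.
Second mineral: 111.690 g Fe in 851.852 g formula = 13.11 wt% Fe.
34.30% − 13.11% gives a difference of 21.19 percentage points.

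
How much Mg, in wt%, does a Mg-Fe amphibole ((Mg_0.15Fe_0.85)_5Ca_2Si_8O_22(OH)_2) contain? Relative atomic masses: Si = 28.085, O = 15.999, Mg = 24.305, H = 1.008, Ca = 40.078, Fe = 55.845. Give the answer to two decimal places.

Molar mass of (Mg_0.15Fe_0.85)_5Ca_2Si_8O_22(OH)_2: 0.75×24.305 + 4.25×55.845 + 2×40.078 + 8×28.085 + 24×15.999 + 2×1.008 = 946.398 g/mol.
Mass of Mg per formula unit: 0.75 × 24.305 = 18.229 g.
Weight fraction Mg = 18.229 / 946.398 = 0.0193.

1.93 wt%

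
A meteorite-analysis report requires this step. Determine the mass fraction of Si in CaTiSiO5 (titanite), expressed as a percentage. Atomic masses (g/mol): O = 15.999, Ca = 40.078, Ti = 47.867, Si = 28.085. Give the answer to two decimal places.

M(CaTiSiO5) = 196.025 g/mol.
Si contributes 1 × 28.085 = 28.085 g per mole.
28.085/196.025 = 0.1433 → 14.33%.

14.33 mass %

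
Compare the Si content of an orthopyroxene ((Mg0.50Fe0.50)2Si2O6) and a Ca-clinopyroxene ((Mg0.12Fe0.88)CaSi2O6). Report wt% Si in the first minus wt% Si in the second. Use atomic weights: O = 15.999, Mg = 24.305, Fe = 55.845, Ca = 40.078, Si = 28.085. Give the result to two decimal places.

First mineral: 56.170 g Si in 232.314 g formula = 24.18 wt% Si.
Second mineral: 56.170 g Si in 244.302 g formula = 22.99 wt% Si.
24.18% − 22.99% gives a difference of 1.19 percentage points.

1.19 percentage points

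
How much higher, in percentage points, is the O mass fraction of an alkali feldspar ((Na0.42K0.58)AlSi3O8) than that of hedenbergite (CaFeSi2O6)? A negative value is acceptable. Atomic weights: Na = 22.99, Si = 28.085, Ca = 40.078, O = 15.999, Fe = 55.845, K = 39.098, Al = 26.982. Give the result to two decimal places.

M((Na0.42K0.58)AlSi3O8) = 271.562 g/mol, so wt% O = 127.992/271.562 × 100 = 47.13%.
M(CaFeSi2O6) = 248.087 g/mol, so wt% O = 95.994/248.087 × 100 = 38.69%.
47.13 − 38.69 = 8.44 pp.

8.44 percentage points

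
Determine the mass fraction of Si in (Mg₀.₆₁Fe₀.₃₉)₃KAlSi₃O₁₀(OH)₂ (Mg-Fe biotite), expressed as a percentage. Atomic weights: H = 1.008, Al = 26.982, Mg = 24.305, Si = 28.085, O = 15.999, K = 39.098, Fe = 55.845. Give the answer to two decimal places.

Molar mass of (Mg₀.₆₁Fe₀.₃₉)₃KAlSi₃O₁₀(OH)₂: 1.83·24.305 + 1.17·55.845 + 1·39.098 + 1·26.982 + 3·28.085 + 12·15.999 + 2·1.008 = 454.156 g/mol.
Mass of Si per formula unit: 3 × 28.085 = 84.255 g.
Weight fraction Si = 84.255 / 454.156 = 0.1855.

18.55 mass %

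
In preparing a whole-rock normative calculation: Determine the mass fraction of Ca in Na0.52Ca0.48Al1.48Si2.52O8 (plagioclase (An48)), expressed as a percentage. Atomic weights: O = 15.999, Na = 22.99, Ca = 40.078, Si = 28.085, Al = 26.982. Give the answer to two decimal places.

7.13 mass %

M(Na0.52Ca0.48Al1.48Si2.52O8) = 269.892 g/mol.
Ca contributes 0.48 × 40.078 = 19.237 g per mole.
19.237/269.892 = 0.0713 → 7.13%.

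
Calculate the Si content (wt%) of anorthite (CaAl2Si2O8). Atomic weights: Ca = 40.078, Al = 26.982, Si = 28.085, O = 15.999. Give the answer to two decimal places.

20.19 wt%

Molar mass of CaAl2Si2O8: 1×40.078 + 2×26.982 + 2×28.085 + 8×15.999 = 278.204 g/mol.
Mass of Si per formula unit: 2 × 28.085 = 56.170 g.
Weight fraction Si = 56.170 / 278.204 = 0.2019.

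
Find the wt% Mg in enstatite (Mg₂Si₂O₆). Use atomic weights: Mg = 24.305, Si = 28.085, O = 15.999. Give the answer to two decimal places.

M(Mg₂Si₂O₆) = 200.774 g/mol.
Mg contributes 2 × 24.305 = 48.610 g per mole.
48.610/200.774 = 0.2421 → 24.21%.

24.21 mass %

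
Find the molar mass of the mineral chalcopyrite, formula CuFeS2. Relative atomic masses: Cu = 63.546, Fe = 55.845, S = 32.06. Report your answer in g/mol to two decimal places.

183.51 g/mol

M = 1×63.546 + 1×55.845 + 2×32.06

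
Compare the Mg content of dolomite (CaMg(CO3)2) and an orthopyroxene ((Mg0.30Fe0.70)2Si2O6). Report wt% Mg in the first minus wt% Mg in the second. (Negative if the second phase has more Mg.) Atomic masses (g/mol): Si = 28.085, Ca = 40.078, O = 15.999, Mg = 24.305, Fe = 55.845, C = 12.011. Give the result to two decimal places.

7.23 percentage points

M(CaMg(CO3)2) = 184.399 g/mol, so wt% Mg = 24.305/184.399 × 100 = 13.18%.
M((Mg0.30Fe0.70)2Si2O6) = 244.930 g/mol, so wt% Mg = 14.583/244.930 × 100 = 5.95%.
13.18 − 5.95 = 7.23 pp.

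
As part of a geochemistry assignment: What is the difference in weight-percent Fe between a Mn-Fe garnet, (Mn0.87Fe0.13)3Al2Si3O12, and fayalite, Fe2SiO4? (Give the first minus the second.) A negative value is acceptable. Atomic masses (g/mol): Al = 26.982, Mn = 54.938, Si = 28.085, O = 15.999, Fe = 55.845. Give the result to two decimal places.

-50.41 percentage points

M((Mn0.87Fe0.13)3Al2Si3O12) = 495.375 g/mol, so wt% Fe = 21.780/495.375 × 100 = 4.40%.
M(Fe2SiO4) = 203.771 g/mol, so wt% Fe = 111.690/203.771 × 100 = 54.81%.
4.40 − 54.81 = -50.41 pp.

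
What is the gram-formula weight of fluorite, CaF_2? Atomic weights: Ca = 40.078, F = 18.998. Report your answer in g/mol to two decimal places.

78.07 g/mol

Ca: 1 × 40.078 = 40.0780
F: 2 × 18.998 = 37.9960
Summing the contributions gives the formula mass.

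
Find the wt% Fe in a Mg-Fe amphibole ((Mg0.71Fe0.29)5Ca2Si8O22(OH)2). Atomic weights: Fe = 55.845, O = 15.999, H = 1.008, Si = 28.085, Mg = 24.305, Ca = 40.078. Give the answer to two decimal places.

9.44 mass %

Formula mass = 3.55*24.305 + 1.45*55.845 + 2*40.078 + 8*28.085 + 24*15.999 + 2*1.008 = 858.086 g/mol, of which 80.975 g is Fe.
So Fe makes up 80.975/858.086 = 0.0944 of the mass, i.e. 9.44%.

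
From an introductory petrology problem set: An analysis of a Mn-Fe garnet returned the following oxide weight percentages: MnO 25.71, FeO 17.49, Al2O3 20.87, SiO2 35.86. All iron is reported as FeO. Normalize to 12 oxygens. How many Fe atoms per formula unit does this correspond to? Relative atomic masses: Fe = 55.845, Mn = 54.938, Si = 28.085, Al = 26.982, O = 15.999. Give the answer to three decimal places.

1.210 Fe apfu

MnO: 25.71/70.937 = 0.36243 mol → 0.36243 mol Mn, 0.36243 mol O.
FeO: 17.49/71.844 = 0.24344 mol → 0.24344 mol Fe, 0.24344 mol O.
Al2O3: 20.87/101.961 = 0.20469 mol → 0.40938 mol Al, 0.61407 mol O.
SiO2: 35.86/60.083 = 0.59684 mol → 0.59684 mol Si, 1.19368 mol O.
Total oxygen = 2.41362 mol. Normalization factor = 12/2.41362 = 4.97179.
Fe per 12 O = 0.24344 × 4.97179 = 1.210.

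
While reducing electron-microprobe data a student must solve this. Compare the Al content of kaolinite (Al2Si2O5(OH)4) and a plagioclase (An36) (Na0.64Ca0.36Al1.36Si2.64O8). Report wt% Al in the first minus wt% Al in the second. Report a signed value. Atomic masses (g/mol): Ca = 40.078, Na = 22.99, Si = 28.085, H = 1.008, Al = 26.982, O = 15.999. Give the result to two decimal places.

First mineral: 53.964 g Al in 258.157 g formula = 20.90 wt% Al.
Second mineral: 36.696 g Al in 267.974 g formula = 13.69 wt% Al.
20.90% − 13.69% gives a difference of 7.21 percentage points.

7.21 percentage points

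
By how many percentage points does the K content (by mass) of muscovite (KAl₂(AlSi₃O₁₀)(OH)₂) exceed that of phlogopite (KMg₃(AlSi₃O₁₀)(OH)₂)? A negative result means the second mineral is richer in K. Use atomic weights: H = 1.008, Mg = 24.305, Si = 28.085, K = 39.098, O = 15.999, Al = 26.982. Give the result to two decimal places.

0.45 percentage points

M(KAl₂(AlSi₃O₁₀)(OH)₂) = 398.303 g/mol, so wt% K = 39.098/398.303 × 100 = 9.82%.
M(KMg₃(AlSi₃O₁₀)(OH)₂) = 417.254 g/mol, so wt% K = 39.098/417.254 × 100 = 9.37%.
9.82 − 9.37 = 0.45 pp.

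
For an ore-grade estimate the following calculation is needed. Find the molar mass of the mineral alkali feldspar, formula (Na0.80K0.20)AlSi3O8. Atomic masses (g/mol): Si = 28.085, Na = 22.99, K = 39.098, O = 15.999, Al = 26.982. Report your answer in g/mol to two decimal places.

Na: 0.80 × 22.99 = 18.3920
K: 0.20 × 39.098 = 7.8196
Al: 1 × 26.982 = 26.9820
Si: 3 × 28.085 = 84.2550
O: 8 × 15.999 = 127.9920
Summing the contributions gives the formula mass.

265.44 g/mol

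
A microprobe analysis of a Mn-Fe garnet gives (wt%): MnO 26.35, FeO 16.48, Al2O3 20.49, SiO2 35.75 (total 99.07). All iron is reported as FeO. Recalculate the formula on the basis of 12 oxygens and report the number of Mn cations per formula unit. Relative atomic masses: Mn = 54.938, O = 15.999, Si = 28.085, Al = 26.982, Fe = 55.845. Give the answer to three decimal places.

MnO (M=70.937): mol = 0.37146; Mn = 0.37146, O = 0.37146.
FeO (M=71.844): mol = 0.22939; Fe = 0.22939, O = 0.22939.
Al2O3 (M=101.961): mol = 0.20096; Al = 0.40192, O = 0.60288.
SiO2 (M=60.083): mol = 0.59501; Si = 0.59501, O = 1.19002.
ΣO = 2.39375; factor = 12/ΣO = 5.01305.
Mn apfu = 0.37146 × 5.01305 = 1.862.

1.862 Mn apfu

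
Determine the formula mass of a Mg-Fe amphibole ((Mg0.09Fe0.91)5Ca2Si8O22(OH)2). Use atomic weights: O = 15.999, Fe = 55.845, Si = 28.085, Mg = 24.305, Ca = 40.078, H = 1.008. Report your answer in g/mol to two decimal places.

955.86 g/mol

The formula mass is the sum 0.45(24.305) + 4.55(55.845) + 2(40.078) + 8(28.085) + 24(15.999) + 2(1.008).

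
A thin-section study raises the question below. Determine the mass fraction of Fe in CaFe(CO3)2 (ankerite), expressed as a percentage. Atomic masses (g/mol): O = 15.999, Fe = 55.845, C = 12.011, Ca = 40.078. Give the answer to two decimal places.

25.86 weight percent

Molar mass of CaFe(CO3)2: 1×40.078 + 1×55.845 + 2×12.011 + 6×15.999 = 215.939 g/mol.
Mass of Fe per formula unit: 1 × 55.845 = 55.845 g.
Weight fraction Fe = 55.845 / 215.939 = 0.2586.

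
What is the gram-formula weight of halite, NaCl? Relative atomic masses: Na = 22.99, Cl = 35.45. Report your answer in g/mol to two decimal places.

58.44 g/mol

M = 1×22.99 + 1×35.45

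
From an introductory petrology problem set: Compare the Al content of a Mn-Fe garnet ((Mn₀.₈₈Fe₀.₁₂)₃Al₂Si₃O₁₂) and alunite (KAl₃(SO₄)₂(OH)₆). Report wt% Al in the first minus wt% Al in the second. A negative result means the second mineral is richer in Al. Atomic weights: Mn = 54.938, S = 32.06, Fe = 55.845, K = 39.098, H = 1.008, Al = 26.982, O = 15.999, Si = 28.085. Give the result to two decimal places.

Al in (Mn₀.₈₈Fe₀.₁₂)₃Al₂Si₃O₁₂: molar mass 495.348 g/mol; 2×26.982 = 53.964 g → 10.89 wt%.
Al in KAl₃(SO₄)₂(OH)₆: molar mass 414.198 g/mol; 3×26.982 = 80.946 g → 19.54 wt%.
Difference = 10.89 − 19.54 = -8.65 percentage points.

-8.65 percentage points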